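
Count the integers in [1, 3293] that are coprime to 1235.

2304

Prime factors of 1235: 5, 13, 19. Count integers ≤ 3293 divisible by none of them.
By inclusion–exclusion: 3293 − ⌊3293/5⌋ − ⌊3293/13⌋ − ⌊3293/19⌋ + ⌊3293/65⌋ + ⌊3293/95⌋ + ⌊3293/247⌋ − ⌊3293/1235⌋ = 2304.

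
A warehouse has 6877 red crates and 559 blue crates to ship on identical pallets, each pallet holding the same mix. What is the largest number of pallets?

13

6877 = 13 · 23²
559 = 13 · 43
Common: 13 = 13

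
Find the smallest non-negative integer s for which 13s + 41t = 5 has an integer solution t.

13

Euclid: 41 = 3·13 + 2; 13 = 6·2 + 1; 2 = 2·1 + 0 → gcd = 1; 5 = 1·5.
Back-substitution yields 13·(19) + 41·(-6) = 1, so one solution is s = 19·5 = 95, t = -6·5 = -30.
Solutions in s differ by 41/1 = 41; the one in [0, 41) is 95 mod 41 = 13.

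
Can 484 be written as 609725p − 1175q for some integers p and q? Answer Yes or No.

No

gcd(609725, 1175): 609725 = 518·1175 + 1075; 1175 = 1·1075 + 100; 1075 = 10·100 + 75; 100 = 1·75 + 25; 75 = 3·25 + 0 → 25
25 does not divide 484, so a solution does not exist.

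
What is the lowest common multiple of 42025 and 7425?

12481425

gcd first: 42025 = 5·7425 + 4900; 7425 = 1·4900 + 2525; 4900 = 1·2525 + 2375; 2525 = 1·2375 + 150; 2375 = 15·150 + 125; 150 = 1·125 + 25; 125 = 5·25 + 0 → gcd = 25
lcm = 42025·7425/gcd = 312035625/25 = 12481425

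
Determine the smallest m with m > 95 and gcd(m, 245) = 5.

100

245 = 5·49. Any m with gcd(m, 245) = 5 is a multiple of 5, say 5s, with s coprime to 49.
Need s > 95/5, so s ≥ 20. First s ≥ 20 with gcd(s, 49) = 1 is s = 20. Thus m = 5·20 = 100.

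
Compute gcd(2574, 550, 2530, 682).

22

gcd(2574, 550): 2574 = 4·550 + 374; 550 = 1·374 + 176; 374 = 2·176 + 22; 176 = 8·22 + 0 → 22
gcd(22, 2530): 2530 = 115·22 + 0 → 22
gcd(22, 682): 682 = 31·22 + 0 → 22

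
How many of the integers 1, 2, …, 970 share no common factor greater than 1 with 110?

Prime factors of 110: 2, 5, 11. Count integers ≤ 970 divisible by none of them.
By inclusion–exclusion: 970 − ⌊970/2⌋ − ⌊970/5⌋ − ⌊970/11⌋ + ⌊970/10⌋ + ⌊970/22⌋ + ⌊970/55⌋ − ⌊970/110⌋ = 353.

353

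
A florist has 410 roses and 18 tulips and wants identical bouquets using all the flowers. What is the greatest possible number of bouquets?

2

Euclid: 410 = 22·18 + 14; 18 = 1·14 + 4; 14 = 3·4 + 2; 4 = 2·2 + 0. Last nonzero remainder: 2.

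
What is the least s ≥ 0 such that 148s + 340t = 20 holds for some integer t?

30

Reduce mod 340: 148s ≡ 20 (mod 340). With g = gcd(148, 340) = 4 dividing 20, divide through: 37s ≡ 5 (mod 85).
Since gcd(37, 85) = 1, s ≡ 5·(37)⁻¹ ≡ 30 (mod 85). Smallest non-negative: 30.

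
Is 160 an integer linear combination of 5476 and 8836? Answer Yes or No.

Yes

gcd(5476, 8836): 8836 = 1·5476 + 3360; 5476 = 1·3360 + 2116; 3360 = 1·2116 + 1244; 2116 = 1·1244 + 872; 1244 = 1·872 + 372; 872 = 2·372 + 128; 372 = 2·128 + 116; 128 = 1·116 + 12; 116 = 9·12 + 8; 12 = 1·8 + 4; 8 = 2·4 + 0 → 4
4 divides 160, so a solution exists.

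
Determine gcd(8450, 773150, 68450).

50

gcd(8450, 773150): 773150 = 91·8450 + 4200; 8450 = 2·4200 + 50; 4200 = 84·50 + 0 → 50
gcd(50, 68450): 68450 = 1369·50 + 0 → 50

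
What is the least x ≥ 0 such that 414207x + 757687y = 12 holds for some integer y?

gcd(414207, 757687) = 1 (Euclid: 757687 = 1·414207 + 343480; 414207 = 1·343480 + 70727; 343480 = 4·70727 + 60572; 70727 = 1·60572 + 10155; 60572 = 5·10155 + 9797; 10155 = 1·9797 + 358; 9797 = 27·358 + 131; 358 = 2·131 + 96; 131 = 1·96 + 35; 96 = 2·35 + 26; 35 = 1·26 + 9; 26 = 2·9 + 8; 9 = 1·8 + 1; 8 = 8·1 + 0), and 1 | 12.
Extended Euclid: 414207·(-86774) + 757687·(47437) = 1. Scale by 12: x₀ = -1041288.
General solution x = x₀ + 757687t; reducing mod 757687 gives x = 474086 (and y = -259170).

474086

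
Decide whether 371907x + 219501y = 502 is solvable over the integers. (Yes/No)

No

By Bézout, 371907x + 219501y = 502 has integer solutions iff gcd(371907, 219501) | 502.
Euclid: 371907 = 1·219501 + 152406; 219501 = 1·152406 + 67095; 152406 = 2·67095 + 18216; 67095 = 3·18216 + 12447; 18216 = 1·12447 + 5769; 12447 = 2·5769 + 909; 5769 = 6·909 + 315; 909 = 2·315 + 279; 315 = 1·279 + 36; 279 = 7·36 + 27; 36 = 1·27 + 9; 27 = 3·9 + 0. gcd = 9; 502 mod 9 = 7. No.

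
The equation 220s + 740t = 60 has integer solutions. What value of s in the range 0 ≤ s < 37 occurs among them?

gcd(220, 740) = 20 (Euclid: 740 = 3·220 + 80; 220 = 2·80 + 60; 80 = 1·60 + 20; 60 = 3·20 + 0), and 20 | 60.
Extended Euclid: 220·(-10) + 740·(3) = 20. Scale by 3: s₀ = -30.
General solution s = s₀ + 37k; reducing mod 37 gives s = 7 (and t = -2).

7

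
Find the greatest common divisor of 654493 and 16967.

361

Euclid: 654493 = 38·16967 + 9747; 16967 = 1·9747 + 7220; 9747 = 1·7220 + 2527; 7220 = 2·2527 + 2166; 2527 = 1·2166 + 361; 2166 = 6·361 + 0. Last nonzero remainder: 361.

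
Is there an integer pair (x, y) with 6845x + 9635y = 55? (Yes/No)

Yes

gcd(6845, 9635): 9635 = 1·6845 + 2790; 6845 = 2·2790 + 1265; 2790 = 2·1265 + 260; 1265 = 4·260 + 225; 260 = 1·225 + 35; 225 = 6·35 + 15; 35 = 2·15 + 5; 15 = 3·5 + 0 → 5
5 divides 55, so a solution exists.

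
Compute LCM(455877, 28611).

1449232983

455877 = 3² · 37³; 28611 = 3² · 11 · 17²
max exponents: 3² · 11 · 17² · 37³ = 1449232983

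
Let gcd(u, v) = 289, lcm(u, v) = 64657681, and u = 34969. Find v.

Using uv = gcd(u,v)·lcm(u,v) = 289·64657681 = 18686069809, we get v = 18686069809/34969 = 534361.

534361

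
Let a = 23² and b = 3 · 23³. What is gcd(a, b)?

min exponent per shared prime: 23² = 529

529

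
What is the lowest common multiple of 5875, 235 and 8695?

5875 = 5³ · 47; 235 = 5 · 47; 8695 = 5 · 37 · 47
lcm takes max exponent of each prime: 5³ · 37 · 47 = 217375

217375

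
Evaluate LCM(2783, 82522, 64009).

43654138

2783 = 11² · 23; 82522 = 2 · 11³ · 31; 64009 = 11² · 23²
lcm takes max exponent of each prime: 2 · 11³ · 23² · 31 = 43654138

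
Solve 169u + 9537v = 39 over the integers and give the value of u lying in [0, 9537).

gcd(169, 9537) = 1 (Euclid: 9537 = 56·169 + 73; 169 = 2·73 + 23; 73 = 3·23 + 4; 23 = 5·4 + 3; 4 = 1·3 + 1; 3 = 3·1 + 0), and 1 | 39.
Extended Euclid: 169·(-2483) + 9537·(44) = 1. Scale by 39: u₀ = -96837.
General solution u = u₀ + 9537t; reducing mod 9537 gives u = 8070 (and v = -143).

8070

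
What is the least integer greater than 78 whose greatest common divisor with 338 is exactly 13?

Multiples of 13 above 78: 13·7, 13·8, … . Need the cofactor coprime to 338/13 = 26.
Checking s = 7, 8, … the first with gcd(s, 26) = 1 is s = 7, giving 91.

91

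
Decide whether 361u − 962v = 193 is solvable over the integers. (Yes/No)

By Bézout, 361u − 962v = 193 has integer solutions iff gcd(361, 962) | 193.
Euclid: 962 = 2·361 + 240; 361 = 1·240 + 121; 240 = 1·121 + 119; 121 = 1·119 + 2; 119 = 59·2 + 1; 2 = 2·1 + 0. gcd = 1; 193 mod 1 = 0. Yes.

Yes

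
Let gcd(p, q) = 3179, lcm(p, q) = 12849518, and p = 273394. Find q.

149413

Using pq = gcd(p,q)·lcm(p,q) = 3179·12849518 = 40848617722, we get q = 40848617722/273394 = 149413.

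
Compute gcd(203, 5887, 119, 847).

7

gcd(203, 5887): 5887 = 29·203 + 0 → 203
gcd(203, 119): 203 = 1·119 + 84; 119 = 1·84 + 35; 84 = 2·35 + 14; 35 = 2·14 + 7; 14 = 2·7 + 0 → 7
gcd(7, 847): 847 = 121·7 + 0 → 7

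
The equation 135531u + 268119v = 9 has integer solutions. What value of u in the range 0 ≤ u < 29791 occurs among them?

Reduce mod 268119: 135531u ≡ 9 (mod 268119). With g = gcd(135531, 268119) = 9 dividing 9, divide through: 15059u ≡ 1 (mod 29791).
Since gcd(15059, 29791) = 1, u ≡ 1·(15059)⁻¹ ≡ 22776 (mod 29791). Smallest non-negative: 22776.

22776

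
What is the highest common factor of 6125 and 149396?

Euclid: 149396 = 24·6125 + 2396; 6125 = 2·2396 + 1333; 2396 = 1·1333 + 1063; 1333 = 1·1063 + 270; 1063 = 3·270 + 253; 270 = 1·253 + 17; 253 = 14·17 + 15; 17 = 1·15 + 2; 15 = 7·2 + 1; 2 = 2·1 + 0. Last nonzero remainder: 1.

1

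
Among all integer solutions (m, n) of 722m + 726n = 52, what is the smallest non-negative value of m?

350

Reduce mod 726: 722m ≡ 52 (mod 726). With g = gcd(722, 726) = 2 dividing 52, divide through: 361m ≡ 26 (mod 363).
Since gcd(361, 363) = 1, m ≡ 26·(361)⁻¹ ≡ 350 (mod 363). Smallest non-negative: 350.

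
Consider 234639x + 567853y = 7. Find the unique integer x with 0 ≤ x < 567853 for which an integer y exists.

84900

Reduce mod 567853: 234639x ≡ 7 (mod 567853). With g = gcd(234639, 567853) = 1 dividing 7, divide through: 234639x ≡ 7 (mod 567853).
Since gcd(234639, 567853) = 1, x ≡ 7·(234639)⁻¹ ≡ 84900 (mod 567853). Smallest non-negative: 84900.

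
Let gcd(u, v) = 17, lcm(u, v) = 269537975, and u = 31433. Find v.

u·v = gcd·lcm = 17·269537975 = 4582145575, so v = 4582145575/31433 = 145775.

145775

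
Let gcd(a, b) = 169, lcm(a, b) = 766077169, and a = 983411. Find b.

131651

a·b = gcd·lcm = 169·766077169 = 129467041561, so b = 129467041561/983411 = 131651.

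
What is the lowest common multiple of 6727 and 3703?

3558583

6727 = 7 · 31²; 3703 = 7 · 23²
max exponents: 7 · 23² · 31² = 3558583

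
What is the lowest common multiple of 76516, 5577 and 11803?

76516 = 2² · 11 · 37 · 47; 5577 = 3 · 11 · 13²; 11803 = 11 · 29 · 37
lcm takes max exponent of each prime: 2² · 3 · 11 · 13² · 29 · 37 · 47 = 1125014748

1125014748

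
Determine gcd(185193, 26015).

1

Euclid: 185193 = 7·26015 + 3088; 26015 = 8·3088 + 1311; 3088 = 2·1311 + 466; 1311 = 2·466 + 379; 466 = 1·379 + 87; 379 = 4·87 + 31; 87 = 2·31 + 25; 31 = 1·25 + 6; 25 = 4·6 + 1; 6 = 6·1 + 0. Last nonzero remainder: 1.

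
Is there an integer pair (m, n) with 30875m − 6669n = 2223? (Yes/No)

Yes

By Bézout, 30875m − 6669n = 2223 has integer solutions iff gcd(30875, 6669) | 2223.
Euclid: 30875 = 4·6669 + 4199; 6669 = 1·4199 + 2470; 4199 = 1·2470 + 1729; 2470 = 1·1729 + 741; 1729 = 2·741 + 247; 741 = 3·247 + 0. gcd = 247; 2223 mod 247 = 0. Yes.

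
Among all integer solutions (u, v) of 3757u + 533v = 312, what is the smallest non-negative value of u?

Reduce mod 533: 3757u ≡ 312 (mod 533). With g = gcd(3757, 533) = 13 dividing 312, divide through: 289u ≡ 24 (mod 41).
Since gcd(289, 41) = 1, u ≡ 24·(289)⁻¹ ≡ 12 (mod 41). Smallest non-negative: 12.

12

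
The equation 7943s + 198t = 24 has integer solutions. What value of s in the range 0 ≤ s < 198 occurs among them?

gcd(7943, 198) = 1 (Euclid: 7943 = 40·198 + 23; 198 = 8·23 + 14; 23 = 1·14 + 9; 14 = 1·9 + 5; 9 = 1·5 + 4; 5 = 1·4 + 1; 4 = 4·1 + 0), and 1 | 24.
Extended Euclid: 7943·(-43) + 198·(1725) = 1. Scale by 24: s₀ = -1032.
General solution s = s₀ + 198k; reducing mod 198 gives s = 156 (and t = -6258).

156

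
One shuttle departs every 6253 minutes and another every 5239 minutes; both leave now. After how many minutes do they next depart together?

193843

gcd first: 6253 = 1·5239 + 1014; 5239 = 5·1014 + 169; 1014 = 6·169 + 0 → gcd = 169
lcm = 6253·5239/gcd = 32759467/169 = 193843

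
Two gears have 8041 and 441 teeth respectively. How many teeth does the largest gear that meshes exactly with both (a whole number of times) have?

1

8041 = 11 · 17 · 43
441 = 3² · 7²
Common: 1 = 1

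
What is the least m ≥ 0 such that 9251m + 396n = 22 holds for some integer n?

Reduce mod 396: 9251m ≡ 22 (mod 396). With g = gcd(9251, 396) = 11 dividing 22, divide through: 841m ≡ 2 (mod 36).
Since gcd(841, 36) = 1, m ≡ 2·(841)⁻¹ ≡ 14 (mod 36). Smallest non-negative: 14.

14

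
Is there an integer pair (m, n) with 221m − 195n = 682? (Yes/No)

gcd(221, 195): 221 = 1·195 + 26; 195 = 7·26 + 13; 26 = 2·13 + 0 → 13
13 does not divide 682, so a solution does not exist.

No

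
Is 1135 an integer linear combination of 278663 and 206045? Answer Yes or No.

No

gcd(278663, 206045): 278663 = 1·206045 + 72618; 206045 = 2·72618 + 60809; 72618 = 1·60809 + 11809; 60809 = 5·11809 + 1764; 11809 = 6·1764 + 1225; 1764 = 1·1225 + 539; 1225 = 2·539 + 147; 539 = 3·147 + 98; 147 = 1·98 + 49; 98 = 2·49 + 0 → 49
49 does not divide 1135, so a solution does not exist.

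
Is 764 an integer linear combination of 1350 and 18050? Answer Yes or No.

No

gcd(1350, 18050): 18050 = 13·1350 + 500; 1350 = 2·500 + 350; 500 = 1·350 + 150; 350 = 2·150 + 50; 150 = 3·50 + 0 → 50
50 does not divide 764, so a solution does not exist.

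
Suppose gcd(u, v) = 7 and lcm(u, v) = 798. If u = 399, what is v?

14

Using uv = gcd(u,v)·lcm(u,v) = 7·798 = 5586, we get v = 5586/399 = 14.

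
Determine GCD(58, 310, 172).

2

gcd(58, 310): 310 = 5·58 + 20; 58 = 2·20 + 18; 20 = 1·18 + 2; 18 = 9·2 + 0 → 2
gcd(2, 172): 172 = 86·2 + 0 → 2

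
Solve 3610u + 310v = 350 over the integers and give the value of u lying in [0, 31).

gcd(3610, 310) = 10 (Euclid: 3610 = 11·310 + 200; 310 = 1·200 + 110; 200 = 1·110 + 90; 110 = 1·90 + 20; 90 = 4·20 + 10; 20 = 2·10 + 0), and 10 | 350.
Extended Euclid: 3610·(14) + 310·(-163) = 10. Scale by 35: u₀ = 490.
General solution u = u₀ + 31t; reducing mod 31 gives u = 25 (and v = -290).

25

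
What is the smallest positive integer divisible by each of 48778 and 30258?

737962362

gcd first: 48778 = 1·30258 + 18520; 30258 = 1·18520 + 11738; 18520 = 1·11738 + 6782; 11738 = 1·6782 + 4956; 6782 = 1·4956 + 1826; 4956 = 2·1826 + 1304; 1826 = 1·1304 + 522; 1304 = 2·522 + 260; 522 = 2·260 + 2; 260 = 130·2 + 0 → gcd = 2
lcm = 48778·30258/gcd = 1475924724/2 = 737962362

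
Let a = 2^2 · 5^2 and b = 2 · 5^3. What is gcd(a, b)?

50

min exponent per shared prime: 2 · 5^2 = 50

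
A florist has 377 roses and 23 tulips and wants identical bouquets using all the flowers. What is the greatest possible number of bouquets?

1

Euclid: 377 = 16·23 + 9; 23 = 2·9 + 5; 9 = 1·5 + 4; 5 = 1·4 + 1; 4 = 4·1 + 0. Last nonzero remainder: 1.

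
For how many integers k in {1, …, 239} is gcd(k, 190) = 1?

91

190 = 2·5·19. Inclusion–exclusion on these primes:
239 − ⌊239/2⌋ − ⌊239/5⌋ − ⌊239/19⌋ + ⌊239/10⌋ + ⌊239/38⌋ + ⌊239/95⌋ − ⌊239/190⌋ = 91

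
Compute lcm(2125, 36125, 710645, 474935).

lcm(2125, 36125) = 2125·36125/gcd = 76765625/2125 = 36125
lcm(36125, 710645) = 36125·710645/gcd = 25672050625/5 = 5134410125
lcm(5134410125, 474935) = 5134410125·474935/gcd = 2438511072716875/5 = 487702214543375

487702214543375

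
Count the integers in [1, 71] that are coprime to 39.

39 = 3·13. Inclusion–exclusion on these primes:
71 − ⌊71/3⌋ − ⌊71/13⌋ + ⌊71/39⌋ = 44

44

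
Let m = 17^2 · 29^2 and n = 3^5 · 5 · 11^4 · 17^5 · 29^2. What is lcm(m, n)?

max exponent per prime: 3^5 · 5 · 11^4 · 17^5 · 29^2 = 21241619313041655

21241619313041655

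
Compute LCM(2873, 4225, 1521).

2873 = 13² · 17; 4225 = 5² · 13²; 1521 = 3² · 13²
lcm takes max exponent of each prime: 3² · 5² · 13² · 17 = 646425

646425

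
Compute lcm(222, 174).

222 = 2 · 3 · 37; 174 = 2 · 3 · 29
max exponents: 2 · 3 · 29 · 37 = 6438

6438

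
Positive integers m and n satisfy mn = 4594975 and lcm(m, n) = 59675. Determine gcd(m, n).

77

From gcd × lcm = mn: gcd = 4594975 / 59675 = 77.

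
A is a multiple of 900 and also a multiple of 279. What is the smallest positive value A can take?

27900

900 = 2² · 3² · 5²; 279 = 3² · 31
max exponents: 2² · 3² · 5² · 31 = 27900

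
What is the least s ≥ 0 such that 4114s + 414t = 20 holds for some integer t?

Euclid: 4114 = 9·414 + 388; 414 = 1·388 + 26; 388 = 14·26 + 24; 26 = 1·24 + 2; 24 = 12·2 + 0 → gcd = 2; 20 = 2·10.
Back-substitution yields 4114·(-16) + 414·(159) = 2, so one solution is s = -16·10 = -160, t = 159·10 = 1590.
Solutions in s differ by 414/2 = 207; the one in [0, 207) is -160 mod 207 = 47.

47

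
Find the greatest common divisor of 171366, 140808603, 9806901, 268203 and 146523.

171366 = 2 · 3 · 13⁴; 140808603 = 3 · 13² · 17² · 31²; 9806901 = 3 · 13² · 23 · 29²; 268203 = 3 · 13² · 23²; 146523 = 3 · 13² · 17²
gcd takes min exponent of each prime: 3 · 13² = 507

507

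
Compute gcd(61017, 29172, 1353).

33

gcd(61017, 29172): 61017 = 2·29172 + 2673; 29172 = 10·2673 + 2442; 2673 = 1·2442 + 231; 2442 = 10·231 + 132; 231 = 1·132 + 99; 132 = 1·99 + 33; 99 = 3·33 + 0 → 33
gcd(33, 1353): 1353 = 41·33 + 0 → 33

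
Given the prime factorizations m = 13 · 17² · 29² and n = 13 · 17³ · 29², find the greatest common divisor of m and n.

min exponent per shared prime: 13 · 17² · 29² = 3159637

3159637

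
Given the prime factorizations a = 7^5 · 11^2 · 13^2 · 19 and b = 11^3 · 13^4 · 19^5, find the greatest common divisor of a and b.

388531

min exponent per shared prime: 11^2 · 13^2 · 19 = 388531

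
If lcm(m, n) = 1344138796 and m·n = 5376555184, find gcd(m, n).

From gcd × lcm = mn: gcd = 5376555184 / 1344138796 = 4.

4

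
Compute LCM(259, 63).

2331

gcd first: 259 = 4·63 + 7; 63 = 9·7 + 0 → gcd = 7
lcm = 259·63/gcd = 16317/7 = 2331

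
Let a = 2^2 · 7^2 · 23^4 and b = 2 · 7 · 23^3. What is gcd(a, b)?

min exponent per shared prime: 2 · 7 · 23^3 = 170338

170338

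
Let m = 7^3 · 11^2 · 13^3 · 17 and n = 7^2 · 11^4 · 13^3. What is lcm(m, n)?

max exponent per prime: 7^3 · 11^4 · 13^3 · 17 = 187561561187

187561561187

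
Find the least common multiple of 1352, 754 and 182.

274456

1352 = 2³ · 13²; 754 = 2 · 13 · 29; 182 = 2 · 7 · 13
lcm takes max exponent of each prime: 2³ · 7 · 13² · 29 = 274456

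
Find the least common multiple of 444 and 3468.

444 = 2² · 3 · 37; 3468 = 2² · 3 · 17²
max exponents: 2² · 3 · 17² · 37 = 128316

128316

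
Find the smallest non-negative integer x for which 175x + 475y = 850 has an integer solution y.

13

gcd(175, 475) = 25 (Euclid: 475 = 2·175 + 125; 175 = 1·125 + 50; 125 = 2·50 + 25; 50 = 2·25 + 0), and 25 | 850.
Extended Euclid: 175·(-8) + 475·(3) = 25. Scale by 34: x₀ = -272.
General solution x = x₀ + 19t; reducing mod 19 gives x = 13 (and y = -3).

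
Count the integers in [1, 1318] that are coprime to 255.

255 = 3·5·17. Inclusion–exclusion on these primes:
1318 − ⌊1318/3⌋ − ⌊1318/5⌋ − ⌊1318/17⌋ + ⌊1318/15⌋ + ⌊1318/51⌋ + ⌊1318/85⌋ − ⌊1318/255⌋ = 661

661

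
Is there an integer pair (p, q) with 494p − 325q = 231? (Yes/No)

No

gcd(494, 325): 494 = 1·325 + 169; 325 = 1·169 + 156; 169 = 1·156 + 13; 156 = 12·13 + 0 → 13
13 does not divide 231, so a solution does not exist.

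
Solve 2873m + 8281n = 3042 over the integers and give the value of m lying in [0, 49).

gcd(2873, 8281) = 169 (Euclid: 8281 = 2·2873 + 2535; 2873 = 1·2535 + 338; 2535 = 7·338 + 169; 338 = 2·169 + 0), and 169 | 3042.
Extended Euclid: 2873·(-23) + 8281·(8) = 169. Scale by 18: m₀ = -414.
General solution m = m₀ + 49t; reducing mod 49 gives m = 27 (and n = -9).

27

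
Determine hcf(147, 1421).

147 = 3 · 7²
1421 = 7² · 29
Common: 7² = 49

49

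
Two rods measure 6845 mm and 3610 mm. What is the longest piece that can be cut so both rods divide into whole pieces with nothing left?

Euclid: 6845 = 1·3610 + 3235; 3610 = 1·3235 + 375; 3235 = 8·375 + 235; 375 = 1·235 + 140; 235 = 1·140 + 95; 140 = 1·95 + 45; 95 = 2·45 + 5; 45 = 9·5 + 0. Last nonzero remainder: 5.

5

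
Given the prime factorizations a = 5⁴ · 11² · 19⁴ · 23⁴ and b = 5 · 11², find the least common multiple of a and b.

max exponent per prime: 5⁴ · 11² · 19⁴ · 23⁴ = 2757980146425625

2757980146425625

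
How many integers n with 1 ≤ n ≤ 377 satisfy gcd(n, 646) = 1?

Prime factors of 646: 2, 17, 19. Count integers ≤ 377 divisible by none of them.
By inclusion–exclusion: 377 − ⌊377/2⌋ − ⌊377/17⌋ − ⌊377/19⌋ + ⌊377/34⌋ + ⌊377/38⌋ + ⌊377/323⌋ − ⌊377/646⌋ = 169.

169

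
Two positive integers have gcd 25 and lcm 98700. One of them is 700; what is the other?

3525

a·b = gcd·lcm = 25·98700 = 2467500, so b = 2467500/700 = 3525.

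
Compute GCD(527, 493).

17

Euclid: 527 = 1·493 + 34; 493 = 14·34 + 17; 34 = 2·17 + 0. Last nonzero remainder: 17.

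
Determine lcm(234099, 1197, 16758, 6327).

22941702

234099 = 3² · 19 · 37²; 1197 = 3² · 7 · 19; 16758 = 2 · 3² · 7² · 19; 6327 = 3² · 19 · 37
lcm takes max exponent of each prime: 2 · 3² · 7² · 19 · 37² = 22941702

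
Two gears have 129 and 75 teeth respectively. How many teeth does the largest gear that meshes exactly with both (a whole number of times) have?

3

Euclid: 129 = 1·75 + 54; 75 = 1·54 + 21; 54 = 2·21 + 12; 21 = 1·12 + 9; 12 = 1·9 + 3; 9 = 3·3 + 0. Last nonzero remainder: 3.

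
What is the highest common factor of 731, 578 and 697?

17

731 = 17 · 43; 578 = 2 · 17²; 697 = 17 · 41
gcd takes min exponent of each prime: 17 = 17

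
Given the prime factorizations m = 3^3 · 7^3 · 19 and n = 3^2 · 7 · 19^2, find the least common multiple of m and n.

3343221

max exponent per prime: 3^3 · 7^3 · 19^2 = 3343221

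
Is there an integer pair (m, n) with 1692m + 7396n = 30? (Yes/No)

By Bézout, 1692m + 7396n = 30 has integer solutions iff gcd(1692, 7396) | 30.
Euclid: 7396 = 4·1692 + 628; 1692 = 2·628 + 436; 628 = 1·436 + 192; 436 = 2·192 + 52; 192 = 3·52 + 36; 52 = 1·36 + 16; 36 = 2·16 + 4; 16 = 4·4 + 0. gcd = 4; 30 mod 4 = 2. No.

No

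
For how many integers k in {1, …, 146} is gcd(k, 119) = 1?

Prime factors of 119: 7, 17. Count integers ≤ 146 divisible by none of them.
By inclusion–exclusion: 146 − ⌊146/7⌋ − ⌊146/17⌋ + ⌊146/119⌋ = 119.

119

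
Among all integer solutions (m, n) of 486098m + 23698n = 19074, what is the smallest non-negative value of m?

Reduce mod 23698: 486098m ≡ 19074 (mod 23698). With g = gcd(486098, 23698) = 578 dividing 19074, divide through: 841m ≡ 33 (mod 41).
Since gcd(841, 41) = 1, m ≡ 33·(841)⁻¹ ≡ 25 (mod 41). Smallest non-negative: 25.

25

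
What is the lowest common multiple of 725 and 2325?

67425

725 = 5² · 29; 2325 = 3 · 5² · 31
max exponents: 3 · 5² · 29 · 31 = 67425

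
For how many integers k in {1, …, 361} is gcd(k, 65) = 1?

65 = 5·13. Inclusion–exclusion on these primes:
361 − ⌊361/5⌋ − ⌊361/13⌋ + ⌊361/65⌋ = 267

267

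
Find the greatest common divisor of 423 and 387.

9

Euclid: 423 = 1·387 + 36; 387 = 10·36 + 27; 36 = 1·27 + 9; 27 = 3·9 + 0. Last nonzero remainder: 9.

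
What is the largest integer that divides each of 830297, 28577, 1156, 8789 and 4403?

17

gcd(830297, 28577): 830297 = 29·28577 + 1564; 28577 = 18·1564 + 425; 1564 = 3·425 + 289; 425 = 1·289 + 136; 289 = 2·136 + 17; 136 = 8·17 + 0 → 17
gcd(17, 1156): 1156 = 68·17 + 0 → 17
gcd(17, 8789): 8789 = 517·17 + 0 → 17
gcd(17, 4403): 4403 = 259·17 + 0 → 17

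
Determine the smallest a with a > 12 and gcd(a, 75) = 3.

75 = 3·25. Any a with gcd(a, 75) = 3 is a multiple of 3, say 3s, with s coprime to 25.
Need s > 12/3, so s ≥ 5. First s ≥ 5 with gcd(s, 25) = 1 is s = 6. Thus a = 3·6 = 18.

18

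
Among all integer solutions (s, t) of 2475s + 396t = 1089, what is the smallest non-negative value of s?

3

gcd(2475, 396) = 99 (Euclid: 2475 = 6·396 + 99; 396 = 4·99 + 0), and 99 | 1089.
Extended Euclid: 2475·(1) + 396·(-6) = 99. Scale by 11: s₀ = 11.
General solution s = s₀ + 4k; reducing mod 4 gives s = 3 (and t = -16).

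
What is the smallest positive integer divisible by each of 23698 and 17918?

734638

23698 = 2 · 17² · 41; 17918 = 2 · 17² · 31
max exponents: 2 · 17² · 31 · 41 = 734638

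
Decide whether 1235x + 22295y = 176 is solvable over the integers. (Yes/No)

No

gcd(1235, 22295): 22295 = 18·1235 + 65; 1235 = 19·65 + 0 → 65
65 does not divide 176, so a solution does not exist.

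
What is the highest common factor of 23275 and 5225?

475

23275 = 5² · 7² · 19
5225 = 5² · 11 · 19
Common: 5² · 19 = 475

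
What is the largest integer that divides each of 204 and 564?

12

Euclid: 564 = 2·204 + 156; 204 = 1·156 + 48; 156 = 3·48 + 12; 48 = 4·12 + 0. Last nonzero remainder: 12.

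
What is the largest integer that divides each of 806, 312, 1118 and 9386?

26

806 = 2 · 13 · 31; 312 = 2³ · 3 · 13; 1118 = 2 · 13 · 43; 9386 = 2 · 13 · 19²
gcd takes min exponent of each prime: 2 · 13 = 26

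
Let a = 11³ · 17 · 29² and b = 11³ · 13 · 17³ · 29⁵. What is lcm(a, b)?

1743645371965211

max exponent per prime: 11³ · 13 · 17³ · 29⁵ = 1743645371965211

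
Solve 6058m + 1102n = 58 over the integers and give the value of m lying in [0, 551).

gcd(6058, 1102) = 2 (Euclid: 6058 = 5·1102 + 548; 1102 = 2·548 + 6; 548 = 91·6 + 2; 6 = 3·2 + 0), and 2 | 58.
Extended Euclid: 6058·(183) + 1102·(-1006) = 2. Scale by 29: m₀ = 5307.
General solution m = m₀ + 551t; reducing mod 551 gives m = 348 (and n = -1913).

348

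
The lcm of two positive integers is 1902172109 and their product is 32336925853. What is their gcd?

gcd·lcm = product, so gcd = 32336925853/1902172109 = 17.

17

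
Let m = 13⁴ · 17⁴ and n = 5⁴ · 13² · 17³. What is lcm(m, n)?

1490902050625

max exponent per prime: 5⁴ · 13⁴ · 17⁴ = 1490902050625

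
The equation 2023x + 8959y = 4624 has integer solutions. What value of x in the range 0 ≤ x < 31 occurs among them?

Reduce mod 8959: 2023x ≡ 4624 (mod 8959). With g = gcd(2023, 8959) = 289 dividing 4624, divide through: 7x ≡ 16 (mod 31).
Since gcd(7, 31) = 1, x ≡ 16·(7)⁻¹ ≡ 20 (mod 31). Smallest non-negative: 20.

20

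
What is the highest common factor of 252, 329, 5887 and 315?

7

252 = 2² · 3² · 7; 329 = 7 · 47; 5887 = 7 · 29²; 315 = 3² · 5 · 7
gcd takes min exponent of each prime: 7 = 7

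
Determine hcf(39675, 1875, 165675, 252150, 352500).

39675 = 3 · 5² · 23²; 1875 = 3 · 5⁴; 165675 = 3 · 5² · 47²; 252150 = 2 · 3 · 5² · 41²; 352500 = 2² · 3 · 5⁴ · 47
gcd takes min exponent of each prime: 3 · 5² = 75

75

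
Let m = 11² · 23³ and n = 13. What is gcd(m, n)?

1

min exponent per shared prime: (none) = 1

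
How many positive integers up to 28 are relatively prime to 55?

21

55 = 5·11. Inclusion–exclusion on these primes:
28 − ⌊28/5⌋ − ⌊28/11⌋ + ⌊28/55⌋ = 21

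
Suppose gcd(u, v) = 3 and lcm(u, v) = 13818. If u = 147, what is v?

Using uv = gcd(u,v)·lcm(u,v) = 3·13818 = 41454, we get v = 41454/147 = 282.

282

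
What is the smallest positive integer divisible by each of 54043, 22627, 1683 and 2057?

58852827

54043 = 11 · 17³; 22627 = 11³ · 17; 1683 = 3² · 11 · 17; 2057 = 11² · 17
lcm takes max exponent of each prime: 3² · 11³ · 17³ = 58852827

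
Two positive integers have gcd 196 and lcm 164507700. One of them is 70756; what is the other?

455700

Using mn = gcd(m,n)·lcm(m,n) = 196·164507700 = 32243509200, we get n = 32243509200/70756 = 455700.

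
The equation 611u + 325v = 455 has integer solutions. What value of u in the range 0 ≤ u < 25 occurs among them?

Reduce mod 325: 611u ≡ 455 (mod 325). With g = gcd(611, 325) = 13 dividing 455, divide through: 47u ≡ 35 (mod 25).
Since gcd(47, 25) = 1, u ≡ 35·(47)⁻¹ ≡ 5 (mod 25). Smallest non-negative: 5.

5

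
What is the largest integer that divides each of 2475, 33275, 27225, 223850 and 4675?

gcd(2475, 33275): 33275 = 13·2475 + 1100; 2475 = 2·1100 + 275; 1100 = 4·275 + 0 → 275
gcd(275, 27225): 27225 = 99·275 + 0 → 275
gcd(275, 223850): 223850 = 814·275 + 0 → 275
gcd(275, 4675): 4675 = 17·275 + 0 → 275

275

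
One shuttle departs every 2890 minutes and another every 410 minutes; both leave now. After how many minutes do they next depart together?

2890 = 2 · 5 · 17²; 410 = 2 · 5 · 41
max exponents: 2 · 5 · 17² · 41 = 118490

118490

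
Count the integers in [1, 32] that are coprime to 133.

133 = 7·19. Inclusion–exclusion on these primes:
32 − ⌊32/7⌋ − ⌊32/19⌋ + ⌊32/133⌋ = 27

27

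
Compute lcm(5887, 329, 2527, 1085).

5887 = 7 · 29²; 329 = 7 · 47; 2527 = 7 · 19²; 1085 = 5 · 7 · 31
lcm takes max exponent of each prime: 5 · 7 · 19² · 29² · 31 · 47 = 15482132995

15482132995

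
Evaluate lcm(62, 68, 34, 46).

62 = 2 · 31; 68 = 2² · 17; 34 = 2 · 17; 46 = 2 · 23
lcm takes max exponent of each prime: 2² · 17 · 23 · 31 = 48484

48484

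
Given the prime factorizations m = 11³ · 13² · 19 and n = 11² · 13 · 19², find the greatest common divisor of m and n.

min exponent per shared prime: 11² · 13 · 19 = 29887

29887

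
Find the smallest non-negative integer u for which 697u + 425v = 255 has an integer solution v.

gcd(697, 425) = 17 (Euclid: 697 = 1·425 + 272; 425 = 1·272 + 153; 272 = 1·153 + 119; 153 = 1·119 + 34; 119 = 3·34 + 17; 34 = 2·17 + 0), and 17 | 255.
Extended Euclid: 697·(11) + 425·(-18) = 17. Scale by 15: u₀ = 165.
General solution u = u₀ + 25t; reducing mod 25 gives u = 15 (and v = -24).

15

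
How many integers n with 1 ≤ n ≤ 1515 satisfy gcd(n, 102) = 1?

102 = 2·3·17. Inclusion–exclusion on these primes:
1515 − ⌊1515/2⌋ − ⌊1515/3⌋ − ⌊1515/17⌋ + ⌊1515/6⌋ + ⌊1515/34⌋ + ⌊1515/51⌋ − ⌊1515/102⌋ = 475

475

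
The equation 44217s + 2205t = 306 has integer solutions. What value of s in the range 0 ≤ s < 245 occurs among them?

78

Reduce mod 2205: 44217s ≡ 306 (mod 2205). With g = gcd(44217, 2205) = 9 dividing 306, divide through: 4913s ≡ 34 (mod 245).
Since gcd(4913, 245) = 1, s ≡ 34·(4913)⁻¹ ≡ 78 (mod 245). Smallest non-negative: 78.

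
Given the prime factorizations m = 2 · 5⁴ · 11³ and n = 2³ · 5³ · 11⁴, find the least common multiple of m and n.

max exponent per prime: 2³ · 5⁴ · 11⁴ = 73205000

73205000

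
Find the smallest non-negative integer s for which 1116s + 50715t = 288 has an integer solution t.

1818

Euclid: 50715 = 45·1116 + 495; 1116 = 2·495 + 126; 495 = 3·126 + 117; 126 = 1·117 + 9; 117 = 13·9 + 0 → gcd = 9; 288 = 9·32.
Back-substitution yields 1116·(409) + 50715·(-9) = 9, so one solution is s = 409·32 = 13088, t = -9·32 = -288.
Solutions in s differ by 50715/9 = 5635; the one in [0, 5635) is 13088 mod 5635 = 1818.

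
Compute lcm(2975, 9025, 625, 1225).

187945625

2975 = 5² · 7 · 17; 9025 = 5² · 19²; 625 = 5⁴; 1225 = 5² · 7²
lcm takes max exponent of each prime: 5⁴ · 7² · 17 · 19² = 187945625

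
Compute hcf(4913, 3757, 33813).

289

gcd(4913, 3757): 4913 = 1·3757 + 1156; 3757 = 3·1156 + 289; 1156 = 4·289 + 0 → 289
gcd(289, 33813): 33813 = 117·289 + 0 → 289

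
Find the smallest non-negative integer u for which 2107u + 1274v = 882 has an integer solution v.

Reduce mod 1274: 2107u ≡ 882 (mod 1274). With g = gcd(2107, 1274) = 49 dividing 882, divide through: 43u ≡ 18 (mod 26).
Since gcd(43, 26) = 1, u ≡ 18·(43)⁻¹ ≡ 24 (mod 26). Smallest non-negative: 24.

24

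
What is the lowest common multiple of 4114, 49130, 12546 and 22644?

162326797380

4114 = 2 · 11² · 17; 49130 = 2 · 5 · 17³; 12546 = 2 · 3² · 17 · 41; 22644 = 2² · 3² · 17 · 37
lcm takes max exponent of each prime: 2² · 3² · 5 · 11² · 17³ · 37 · 41 = 162326797380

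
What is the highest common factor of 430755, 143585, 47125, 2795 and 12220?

65

430755 = 3 · 5 · 13 · 47²; 143585 = 5 · 13 · 47²; 47125 = 5³ · 13 · 29; 2795 = 5 · 13 · 43; 12220 = 2² · 5 · 13 · 47
gcd takes min exponent of each prime: 5 · 13 = 65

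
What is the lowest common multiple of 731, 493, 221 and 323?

5236153

731 = 17 · 43; 493 = 17 · 29; 221 = 13 · 17; 323 = 17 · 19
lcm takes max exponent of each prime: 13 · 17 · 19 · 29 · 43 = 5236153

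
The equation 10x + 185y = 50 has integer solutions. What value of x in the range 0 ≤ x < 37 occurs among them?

5

Euclid: 185 = 18·10 + 5; 10 = 2·5 + 0 → gcd = 5; 50 = 5·10.
Back-substitution yields 10·(-18) + 185·(1) = 5, so one solution is x = -18·10 = -180, y = 1·10 = 10.
Solutions in x differ by 185/5 = 37; the one in [0, 37) is -180 mod 37 = 5.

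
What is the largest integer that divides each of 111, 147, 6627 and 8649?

111 = 3 · 37; 147 = 3 · 7²; 6627 = 3 · 47²; 8649 = 3² · 31²
gcd takes min exponent of each prime: 3 = 3

3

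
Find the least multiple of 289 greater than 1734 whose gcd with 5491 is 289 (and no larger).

2023

gcd(x, 5491) = 289 forces 289 | x; write x = 289s. Then gcd(289s, 289·19) = 289·gcd(s, 19), so need gcd(s, 19) = 1.
289s > 1734 gives s ≥ 7. The least s ≥ 7 coprime to 19 is 7, so x = 289·7 = 2023.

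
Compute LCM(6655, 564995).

gcd first: 564995 = 84·6655 + 5975; 6655 = 1·5975 + 680; 5975 = 8·680 + 535; 680 = 1·535 + 145; 535 = 3·145 + 100; 145 = 1·100 + 45; 100 = 2·45 + 10; 45 = 4·10 + 5; 10 = 2·5 + 0 → gcd = 5
lcm = 6655·564995/gcd = 3760041725/5 = 752008345

752008345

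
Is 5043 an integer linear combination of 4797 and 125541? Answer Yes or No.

No

By Bézout, 4797u + 125541v = 5043 has integer solutions iff gcd(4797, 125541) | 5043.
Euclid: 125541 = 26·4797 + 819; 4797 = 5·819 + 702; 819 = 1·702 + 117; 702 = 6·117 + 0. gcd = 117; 5043 mod 117 = 12. No.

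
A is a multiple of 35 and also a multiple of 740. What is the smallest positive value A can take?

5180

gcd first: 740 = 21·35 + 5; 35 = 7·5 + 0 → gcd = 5
lcm = 35·740/gcd = 25900/5 = 5180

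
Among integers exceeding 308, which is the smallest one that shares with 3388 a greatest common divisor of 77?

Multiples of 77 above 308: 77·5, 77·6, … . Need the cofactor coprime to 3388/77 = 44.
Checking s = 5, 6, … the first with gcd(s, 44) = 1 is s = 5, giving 385.

385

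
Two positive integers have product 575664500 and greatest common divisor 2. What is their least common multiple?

For any two positive integers, gcd × lcm equals their product. Hence lcm = 575664500 / 2 = 287832250.

287832250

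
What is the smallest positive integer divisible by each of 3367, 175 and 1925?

925925

lcm(3367, 175) = 3367·175/gcd = 589225/7 = 84175
lcm(84175, 1925) = 84175·1925/gcd = 162036875/175 = 925925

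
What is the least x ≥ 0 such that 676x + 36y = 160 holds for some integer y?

7

Reduce mod 36: 676x ≡ 160 (mod 36). With g = gcd(676, 36) = 4 dividing 160, divide through: 169x ≡ 40 (mod 9).
Since gcd(169, 9) = 1, x ≡ 40·(169)⁻¹ ≡ 7 (mod 9). Smallest non-negative: 7.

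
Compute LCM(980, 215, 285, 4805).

lcm(980, 215) = 980·215/gcd = 210700/5 = 42140
lcm(42140, 285) = 42140·285/gcd = 12009900/5 = 2401980
lcm(2401980, 4805) = 2401980·4805/gcd = 11541513900/5 = 2308302780

2308302780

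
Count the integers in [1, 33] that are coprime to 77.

26

77 = 7·11. Inclusion–exclusion on these primes:
33 − ⌊33/7⌋ − ⌊33/11⌋ + ⌊33/77⌋ = 26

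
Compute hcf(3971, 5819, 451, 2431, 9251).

11

gcd(3971, 5819): 5819 = 1·3971 + 1848; 3971 = 2·1848 + 275; 1848 = 6·275 + 198; 275 = 1·198 + 77; 198 = 2·77 + 44; 77 = 1·44 + 33; 44 = 1·33 + 11; 33 = 3·11 + 0 → 11
gcd(11, 451): 451 = 41·11 + 0 → 11
gcd(11, 2431): 2431 = 221·11 + 0 → 11
gcd(11, 9251): 9251 = 841·11 + 0 → 11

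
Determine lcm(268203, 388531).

gcd first: 388531 = 1·268203 + 120328; 268203 = 2·120328 + 27547; 120328 = 4·27547 + 10140; 27547 = 2·10140 + 7267; 10140 = 1·7267 + 2873; 7267 = 2·2873 + 1521; 2873 = 1·1521 + 1352; 1521 = 1·1352 + 169; 1352 = 8·169 + 0 → gcd = 169
lcm = 268203·388531/gcd = 104205179793/169 = 616598697

616598697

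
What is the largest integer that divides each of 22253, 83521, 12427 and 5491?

gcd(22253, 83521): 83521 = 3·22253 + 16762; 22253 = 1·16762 + 5491; 16762 = 3·5491 + 289; 5491 = 19·289 + 0 → 289
gcd(289, 12427): 12427 = 43·289 + 0 → 289
gcd(289, 5491): 5491 = 19·289 + 0 → 289

289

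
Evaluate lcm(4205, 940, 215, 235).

33993220

4205 = 5 · 29²; 940 = 2² · 5 · 47; 215 = 5 · 43; 235 = 5 · 47
lcm takes max exponent of each prime: 2² · 5 · 29² · 43 · 47 = 33993220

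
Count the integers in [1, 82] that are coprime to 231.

Prime factors of 231: 3, 7, 11. Count integers ≤ 82 divisible by none of them.
By inclusion–exclusion: 82 − ⌊82/3⌋ − ⌊82/7⌋ − ⌊82/11⌋ + ⌊82/21⌋ + ⌊82/33⌋ + ⌊82/77⌋ − ⌊82/231⌋ = 43.

43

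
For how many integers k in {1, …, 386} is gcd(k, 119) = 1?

Prime factors of 119: 7, 17. Count integers ≤ 386 divisible by none of them.
By inclusion–exclusion: 386 − ⌊386/7⌋ − ⌊386/17⌋ + ⌊386/119⌋ = 312.

312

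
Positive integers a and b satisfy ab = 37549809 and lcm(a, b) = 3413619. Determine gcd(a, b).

From gcd × lcm = ab: gcd = 37549809 / 3413619 = 11.

11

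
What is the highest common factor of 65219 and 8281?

49

Euclid: 65219 = 7·8281 + 7252; 8281 = 1·7252 + 1029; 7252 = 7·1029 + 49; 1029 = 21·49 + 0. Last nonzero remainder: 49.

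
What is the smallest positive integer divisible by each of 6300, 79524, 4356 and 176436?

8252895350700

6300 = 2² · 3² · 5² · 7; 79524 = 2² · 3² · 47²; 4356 = 2² · 3² · 11²; 176436 = 2² · 3² · 13² · 29
lcm takes max exponent of each prime: 2² · 3² · 5² · 7 · 11² · 13² · 29 · 47² = 8252895350700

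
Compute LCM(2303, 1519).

71393

2303 = 7² · 47; 1519 = 7² · 31
max exponents: 7² · 31 · 47 = 71393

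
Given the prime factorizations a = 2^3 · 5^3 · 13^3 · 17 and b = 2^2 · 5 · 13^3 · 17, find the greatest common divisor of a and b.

746980

min exponent per shared prime: 2^2 · 5 · 13^3 · 17 = 746980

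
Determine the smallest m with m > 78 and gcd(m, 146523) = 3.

146523 = 3·48841. Any m with gcd(m, 146523) = 3 is a multiple of 3, say 3s, with s coprime to 48841.
Need s > 78/3, so s ≥ 27. First s ≥ 27 with gcd(s, 48841) = 1 is s = 27. Thus m = 3·27 = 81.

81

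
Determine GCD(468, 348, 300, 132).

468 = 2² · 3² · 13; 348 = 2² · 3 · 29; 300 = 2² · 3 · 5²; 132 = 2² · 3 · 11
gcd takes min exponent of each prime: 2² · 3 = 12

12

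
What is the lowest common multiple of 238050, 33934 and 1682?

3396794248350

lcm(238050, 33934) = 238050·33934/gcd = 8077988700/2 = 4038994350
lcm(4038994350, 1682) = 4038994350·1682/gcd = 6793588496700/2 = 3396794248350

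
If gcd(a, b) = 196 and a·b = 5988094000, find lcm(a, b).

30551500

For any two positive integers, gcd × lcm equals their product. Hence lcm = 5988094000 / 196 = 30551500.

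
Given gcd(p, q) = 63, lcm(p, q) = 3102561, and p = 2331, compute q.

p·q = gcd·lcm = 63·3102561 = 195461343, so q = 195461343/2331 = 83853.

83853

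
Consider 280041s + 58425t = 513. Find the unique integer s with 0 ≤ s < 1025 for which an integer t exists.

643

Euclid: 280041 = 4·58425 + 46341; 58425 = 1·46341 + 12084; 46341 = 3·12084 + 10089; 12084 = 1·10089 + 1995; 10089 = 5·1995 + 114; 1995 = 17·114 + 57; 114 = 2·57 + 0 → gcd = 57; 513 = 57·9.
Back-substitution yields 280041·(-498) + 58425·(2387) = 57, so one solution is s = -498·9 = -4482, t = 2387·9 = 21483.
Solutions in s differ by 58425/57 = 1025; the one in [0, 1025) is -4482 mod 1025 = 643.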